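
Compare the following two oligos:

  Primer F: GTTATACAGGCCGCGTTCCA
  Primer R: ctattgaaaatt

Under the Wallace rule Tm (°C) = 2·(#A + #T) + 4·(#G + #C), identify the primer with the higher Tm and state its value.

Primer F, 62°C

Primer F: A+T=9, G+C=11 → Tm = 2(9)+4(11) = 62°C
Primer R: A+T=10, G+C=2 → Tm = 2(10)+4(2) = 28°C
62°C vs 28°C → primer F is higher.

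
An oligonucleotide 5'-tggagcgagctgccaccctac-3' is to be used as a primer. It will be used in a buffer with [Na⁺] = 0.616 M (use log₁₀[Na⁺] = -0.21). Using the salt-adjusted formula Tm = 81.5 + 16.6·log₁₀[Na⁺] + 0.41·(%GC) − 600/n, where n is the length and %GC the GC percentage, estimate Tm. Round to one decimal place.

76.8°C

Length n = 21. Base counts: G=6, T=3, C=8, A=4
G+C = 14, so %GC = 14/21 × 100 = 66.667%
Salt term: 16.6 × (-0.21) = -3.486
GC term: 0.41 × 66.667 = 27.333; length term: −600/21 = −28.571
Tm = 81.5 + (-3.486) + 27.333 − 28.571 = 76.776 → 76.8°C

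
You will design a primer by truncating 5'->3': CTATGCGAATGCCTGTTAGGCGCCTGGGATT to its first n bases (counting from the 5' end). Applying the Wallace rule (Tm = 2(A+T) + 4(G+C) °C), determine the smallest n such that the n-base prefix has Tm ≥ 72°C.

n = 23

First 22 bases: CTATGCGAATGCCTGTTAGGCG → Tm = 68°C (< 72°C)
First 23 bases: CTATGCGAATGCCTGTTAGGCGC → Tm = 72°C (≥ 72°C)
Since every base adds ≥2°C, Tm only increases with n, so the threshold is first crossed at n = 23.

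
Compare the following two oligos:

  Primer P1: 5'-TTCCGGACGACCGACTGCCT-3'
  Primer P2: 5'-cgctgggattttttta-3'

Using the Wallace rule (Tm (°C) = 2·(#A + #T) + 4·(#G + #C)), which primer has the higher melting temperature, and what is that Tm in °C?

Primer P1, 66°C

Primer P1: A+T=7, G+C=13 → Tm = 2(7)+4(13) = 66°C
Primer P2: A+T=10, G+C=6 → Tm = 2(10)+4(6) = 44°C
66°C vs 44°C → primer P1 is higher.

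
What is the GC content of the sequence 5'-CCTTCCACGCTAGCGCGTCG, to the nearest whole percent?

Base counts: C=9, T=4, A=2, G=5
G+C = 5 + 9 = 14 out of 20 bases
%GC = 14/20 × 100 = 70% ≈ 70%

70%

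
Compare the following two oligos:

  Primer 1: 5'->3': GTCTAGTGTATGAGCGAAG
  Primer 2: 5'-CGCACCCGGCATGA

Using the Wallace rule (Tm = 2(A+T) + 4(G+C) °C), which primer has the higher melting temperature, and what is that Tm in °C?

Primer 1: A+T=10, G+C=9 → Tm = 2(10)+4(9) = 56°C
Primer 2: A+T=4, G+C=10 → Tm = 2(4)+4(10) = 48°C
56°C vs 48°C → primer 1 is higher.

Primer 1, 56°C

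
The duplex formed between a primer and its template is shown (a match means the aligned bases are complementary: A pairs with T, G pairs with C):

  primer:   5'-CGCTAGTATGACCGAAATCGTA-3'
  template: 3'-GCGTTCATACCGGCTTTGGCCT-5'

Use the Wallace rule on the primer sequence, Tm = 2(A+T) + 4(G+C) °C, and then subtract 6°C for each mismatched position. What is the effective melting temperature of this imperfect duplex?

40°C

Primer base counts: A=7, T=5, G=5, C=5 → A+T=12, G+C=10
Perfect-match Tm = 2(12) + 4(10) = 24 + 40 = 64°C
Mismatches (positions where the bases are not complementary): 4 (at positions 4, 11, 18, 21)
Effective Tm = 64 − 4×6 = 64 − 24 = 40°C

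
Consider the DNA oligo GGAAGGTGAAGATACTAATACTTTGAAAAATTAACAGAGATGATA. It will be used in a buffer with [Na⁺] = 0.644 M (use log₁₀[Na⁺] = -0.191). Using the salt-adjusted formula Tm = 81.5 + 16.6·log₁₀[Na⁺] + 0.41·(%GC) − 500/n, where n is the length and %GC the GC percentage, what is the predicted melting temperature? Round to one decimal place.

79.1°C

Length n = 45. T=11, G=10, A=21, C=3
G+C = 13, so %GC = 13/45 × 100 = 28.889%
Salt term: 16.6 × (-0.191) = -3.171
GC term: 0.41 × 28.889 = 11.844; length term: −500/45 = −11.111
Tm = 81.5 + (-3.171) + 11.844 − 11.111 = 79.062 → 79.1°C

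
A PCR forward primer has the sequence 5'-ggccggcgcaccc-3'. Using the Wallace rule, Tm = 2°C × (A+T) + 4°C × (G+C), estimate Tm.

50°C

A=1, G=5, C=7, T=0
AT pairs contribute 1, GC pairs contribute 12.
Tm = 4·12 + 2·1 = 48 + 2 = 50°C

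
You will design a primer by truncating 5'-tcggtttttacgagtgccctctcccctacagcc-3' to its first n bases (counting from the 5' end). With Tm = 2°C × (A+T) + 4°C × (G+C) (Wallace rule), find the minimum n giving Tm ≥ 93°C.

First 30 bases: TCGGTTTTTACGAGTGCCCTCTCCCCTACA → Tm = 92°C (< 93°C)
First 31 bases: TCGGTTTTTACGAGTGCCCTCTCCCCTACAG → Tm = 96°C (≥ 93°C)
Since every base adds ≥2°C, Tm only increases with n, so the threshold is first crossed at n = 31.

n = 31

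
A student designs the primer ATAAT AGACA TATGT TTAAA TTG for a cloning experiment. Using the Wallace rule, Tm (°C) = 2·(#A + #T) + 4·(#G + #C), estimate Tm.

Scanning the sequence gives T=9, C=1, A=10, G=3.
A+T = 19, G+C = 4
Tm = 2(19) + 4(4) = 38 + 16 = 54°C

54°C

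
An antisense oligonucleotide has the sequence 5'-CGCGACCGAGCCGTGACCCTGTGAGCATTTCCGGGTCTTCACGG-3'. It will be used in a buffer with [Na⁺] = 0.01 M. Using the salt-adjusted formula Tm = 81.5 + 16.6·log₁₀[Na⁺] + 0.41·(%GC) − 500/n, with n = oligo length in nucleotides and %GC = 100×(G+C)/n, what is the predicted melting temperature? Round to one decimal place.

64.0°C

Length n = 44. C=15, A=6, G=14, T=9
G+C = 29, so %GC = 29/44 × 100 = 65.909%
Salt term: 16.6 × (-2) = -33.2
GC term: 0.41 × 65.909 = 27.023; length term: −500/44 = −11.364
Tm = 81.5 + (-33.2) + 27.023 − 11.364 = 63.959 → 64.0°C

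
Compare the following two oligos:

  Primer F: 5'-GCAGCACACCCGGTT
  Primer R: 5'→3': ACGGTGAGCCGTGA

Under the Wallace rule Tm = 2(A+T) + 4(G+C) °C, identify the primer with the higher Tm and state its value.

Primer F, 50°C

Primer F: A+T=5, G+C=10 → Tm = 2(5)+4(10) = 50°C
Primer R: A+T=5, G+C=9 → Tm = 2(5)+4(9) = 46°C
50°C vs 46°C → primer F is higher.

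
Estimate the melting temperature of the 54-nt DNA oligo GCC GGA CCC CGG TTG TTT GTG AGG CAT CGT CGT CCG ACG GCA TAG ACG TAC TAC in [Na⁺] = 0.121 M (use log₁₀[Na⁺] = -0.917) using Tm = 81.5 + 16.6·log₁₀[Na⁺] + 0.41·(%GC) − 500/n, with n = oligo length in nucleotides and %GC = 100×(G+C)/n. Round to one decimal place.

82.1°C

Length n = 54. Base counts: C=16, G=17, T=12, A=9
G+C = 33, so %GC = 33/54 × 100 = 61.111%
Salt term: 16.6 × (-0.917) = -15.222
GC term: 0.41 × 61.111 = 25.056; length term: −500/54 = −9.259
Tm = 81.5 + (-15.222) + 25.056 − 9.259 = 82.075 → 82.1°C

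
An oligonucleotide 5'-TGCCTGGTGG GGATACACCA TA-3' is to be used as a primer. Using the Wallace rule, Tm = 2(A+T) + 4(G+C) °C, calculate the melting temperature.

Counting bases: T=5, C=5, A=5, G=7
A+T = 10, G+C = 12
Tm = 2×10 + 4×12 = 68°C

68°C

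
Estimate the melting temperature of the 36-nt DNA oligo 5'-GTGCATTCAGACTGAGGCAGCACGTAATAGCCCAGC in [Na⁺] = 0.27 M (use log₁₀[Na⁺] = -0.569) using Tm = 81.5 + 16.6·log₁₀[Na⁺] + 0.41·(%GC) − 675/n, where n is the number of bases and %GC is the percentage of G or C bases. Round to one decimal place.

76.1°C

Length n = 36. Counting bases: A=10, G=10, T=6, C=10
G+C = 20, so %GC = 20/36 × 100 = 55.556%
Salt term: 16.6 × (-0.569) = -9.445
GC term: 0.41 × 55.556 = 22.778; length term: −675/36 = −18.75
Tm = 81.5 + (-9.445) + 22.778 − 18.75 = 76.083 → 76.1°C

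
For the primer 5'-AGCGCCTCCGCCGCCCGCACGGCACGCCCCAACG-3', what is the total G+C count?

28

C=19, T=1, G=9, A=5
G+C = 9 + 19 = 28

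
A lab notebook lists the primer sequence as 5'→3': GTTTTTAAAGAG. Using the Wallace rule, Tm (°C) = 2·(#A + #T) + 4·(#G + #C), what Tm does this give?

30°C

Counting bases: G=3, C=0, T=5, A=4
So N_AT = 9 and N_GC = 3.
Tm = 4·3 + 2·9 = 12 + 18 = 30°C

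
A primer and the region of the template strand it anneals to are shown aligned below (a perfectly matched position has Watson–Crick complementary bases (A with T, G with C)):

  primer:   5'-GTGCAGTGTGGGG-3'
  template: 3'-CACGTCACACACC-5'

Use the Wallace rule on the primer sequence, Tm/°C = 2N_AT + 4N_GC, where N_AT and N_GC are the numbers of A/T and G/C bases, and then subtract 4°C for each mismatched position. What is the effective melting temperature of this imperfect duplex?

Primer base counts: A=1, T=3, G=8, C=1 → A+T=4, G+C=9
Perfect-match Tm = 2(4) + 4(9) = 8 + 36 = 44°C
Mismatches (positions where the bases are not complementary): 1 (at position 11)
Effective Tm = 44 − 1×4 = 44 − 4 = 40°C

40°C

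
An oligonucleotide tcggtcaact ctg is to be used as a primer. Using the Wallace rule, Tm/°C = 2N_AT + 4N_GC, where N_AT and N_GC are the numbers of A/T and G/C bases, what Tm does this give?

40°C

Base counts: A=2, T=4, C=4, G=3
So N_AT = 6 and N_GC = 7.
Tm = 2(6) + 4(7) = 12 + 28 = 40°C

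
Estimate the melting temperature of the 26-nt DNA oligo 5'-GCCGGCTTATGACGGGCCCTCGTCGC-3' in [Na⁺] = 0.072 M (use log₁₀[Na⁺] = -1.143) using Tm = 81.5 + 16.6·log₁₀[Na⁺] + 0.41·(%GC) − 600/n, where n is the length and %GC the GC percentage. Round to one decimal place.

69.4°C

Length n = 26. G=9, T=5, A=2, C=10
G+C = 19, so %GC = 19/26 × 100 = 73.077%
Salt term: 16.6 × (-1.143) = -18.974
GC term: 0.41 × 73.077 = 29.962; length term: −600/26 = −23.077
Tm = 81.5 + (-18.974) + 29.962 − 23.077 = 69.411 → 69.4°C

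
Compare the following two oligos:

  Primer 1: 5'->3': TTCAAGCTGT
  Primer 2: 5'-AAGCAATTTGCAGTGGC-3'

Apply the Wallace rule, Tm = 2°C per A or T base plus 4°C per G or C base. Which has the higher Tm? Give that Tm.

Primer 1: A+T=6, G+C=4 → Tm = 2(6)+4(4) = 28°C
Primer 2: A+T=9, G+C=8 → Tm = 2(9)+4(8) = 50°C
28°C vs 50°C → primer 2 is higher.

Primer 2, 50°C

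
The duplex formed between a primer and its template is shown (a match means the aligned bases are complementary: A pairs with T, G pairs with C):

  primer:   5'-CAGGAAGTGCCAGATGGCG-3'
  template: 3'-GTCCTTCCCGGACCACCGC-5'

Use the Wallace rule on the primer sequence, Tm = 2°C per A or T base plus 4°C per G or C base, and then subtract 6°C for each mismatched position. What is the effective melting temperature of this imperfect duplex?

44°C

Primer base counts: A=5, T=2, G=8, C=4 → A+T=7, G+C=12
Perfect-match Tm = 2(7) + 4(12) = 14 + 48 = 62°C
Mismatches (positions where the bases are not complementary): 3 (at positions 8, 12, 14)
Effective Tm = 62 − 3×6 = 62 − 18 = 44°C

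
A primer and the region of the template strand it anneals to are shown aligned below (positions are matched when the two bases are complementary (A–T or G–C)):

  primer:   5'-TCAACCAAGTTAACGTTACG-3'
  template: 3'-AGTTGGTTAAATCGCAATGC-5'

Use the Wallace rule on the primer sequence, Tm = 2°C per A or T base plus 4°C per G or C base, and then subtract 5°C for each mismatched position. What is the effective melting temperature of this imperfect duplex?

46°C

Primer base counts: A=7, T=5, G=3, C=5 → A+T=12, G+C=8
Perfect-match Tm = 2(12) + 4(8) = 24 + 32 = 56°C
Mismatches (positions where the bases are not complementary): 2 (at positions 9, 13)
Effective Tm = 56 − 2×5 = 56 − 10 = 46°C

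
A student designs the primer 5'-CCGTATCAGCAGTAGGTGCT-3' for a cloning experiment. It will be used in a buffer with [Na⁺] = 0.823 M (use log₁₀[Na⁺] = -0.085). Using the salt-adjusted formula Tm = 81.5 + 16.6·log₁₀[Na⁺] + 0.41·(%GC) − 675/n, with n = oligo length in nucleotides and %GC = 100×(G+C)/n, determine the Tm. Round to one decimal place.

Length n = 20. G=6, A=4, T=5, C=5
G+C = 11, so %GC = 11/20 × 100 = 55%
Salt term: 16.6 × (-0.085) = -1.411
GC term: 0.41 × 55 = 22.55; length term: −675/20 = −33.75
Tm = 81.5 + (-1.411) + 22.55 − 33.75 = 68.889 → 68.9°C

68.9°C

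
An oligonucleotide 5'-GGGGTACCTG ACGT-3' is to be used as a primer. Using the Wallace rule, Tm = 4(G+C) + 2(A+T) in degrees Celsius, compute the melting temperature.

46°C

Base counts: T=3, G=6, C=3, A=2
A+T = 5, G+C = 9
Tm = 4·9 + 2·5 = 36 + 10 = 46°C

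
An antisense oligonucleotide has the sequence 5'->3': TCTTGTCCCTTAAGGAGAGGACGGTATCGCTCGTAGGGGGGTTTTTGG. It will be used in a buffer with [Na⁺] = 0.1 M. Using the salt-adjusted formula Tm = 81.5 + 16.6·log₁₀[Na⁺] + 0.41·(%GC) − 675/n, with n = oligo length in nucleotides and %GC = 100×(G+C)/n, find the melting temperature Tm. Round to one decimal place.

Length n = 48. Scanning the sequence gives G=18, T=15, C=8, A=7.
G+C = 26, so %GC = 26/48 × 100 = 54.167%
Salt term: 16.6 × (-1) = -16.6
GC term: 0.41 × 54.167 = 22.208; length term: −675/48 = −14.062
Tm = 81.5 + (-16.6) + 22.208 − 14.062 = 73.046 → 73.0°C

73.0°C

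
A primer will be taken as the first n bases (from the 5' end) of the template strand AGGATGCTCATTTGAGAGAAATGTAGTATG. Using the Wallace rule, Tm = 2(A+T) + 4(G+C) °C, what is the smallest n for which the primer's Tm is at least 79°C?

n = 30

First 29 bases: AGGATGCTCATTTGAGAGAAATGTAGTAT → Tm = 78°C (< 79°C)
First 30 bases: AGGATGCTCATTTGAGAGAAATGTAGTATG → Tm = 82°C (≥ 79°C)
Since every base adds ≥2°C, Tm only increases with n, so the threshold is first crossed at n = 30.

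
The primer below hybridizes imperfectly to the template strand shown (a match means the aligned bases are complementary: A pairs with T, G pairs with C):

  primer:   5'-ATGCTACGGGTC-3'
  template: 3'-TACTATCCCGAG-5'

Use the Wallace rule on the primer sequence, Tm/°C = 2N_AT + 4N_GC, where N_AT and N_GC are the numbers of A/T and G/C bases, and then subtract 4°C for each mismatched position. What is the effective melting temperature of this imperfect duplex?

Primer base counts: A=2, T=3, G=4, C=3 → A+T=5, G+C=7
Perfect-match Tm = 2(5) + 4(7) = 10 + 28 = 38°C
Mismatches (positions where the bases are not complementary): 3 (at positions 4, 7, 10)
Effective Tm = 38 − 3×4 = 38 − 12 = 26°C

26°C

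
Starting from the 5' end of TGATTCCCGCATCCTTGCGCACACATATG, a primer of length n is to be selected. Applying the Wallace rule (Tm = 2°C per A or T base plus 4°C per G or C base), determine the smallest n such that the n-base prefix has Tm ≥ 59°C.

n = 19

First 18 bases: TGATTCCCGCATCCTTGC → Tm = 56°C (< 59°C)
First 19 bases: TGATTCCCGCATCCTTGCG → Tm = 60°C (≥ 59°C)
Each additional base adds 2°C (A/T) or 4°C (G/C), so Tm is non-decreasing in n; n = 19 is the first length to reach 59°C.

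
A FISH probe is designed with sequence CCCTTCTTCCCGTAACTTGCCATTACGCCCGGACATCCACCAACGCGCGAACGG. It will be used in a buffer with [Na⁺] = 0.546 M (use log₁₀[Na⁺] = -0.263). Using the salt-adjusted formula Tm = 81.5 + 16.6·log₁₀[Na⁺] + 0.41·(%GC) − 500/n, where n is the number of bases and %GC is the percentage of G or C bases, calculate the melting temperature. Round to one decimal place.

92.9°C

Length n = 54. Counting bases: T=10, C=23, A=11, G=10
G+C = 33, so %GC = 33/54 × 100 = 61.111%
Salt term: 16.6 × (-0.263) = -4.366
GC term: 0.41 × 61.111 = 25.056; length term: −500/54 = −9.259
Tm = 81.5 + (-4.366) + 25.056 − 9.259 = 92.931 → 92.9°C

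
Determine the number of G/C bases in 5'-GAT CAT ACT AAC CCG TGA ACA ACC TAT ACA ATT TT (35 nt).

12

G=3, A=13, C=9, T=10
Total G or C: 3 + 9 = 12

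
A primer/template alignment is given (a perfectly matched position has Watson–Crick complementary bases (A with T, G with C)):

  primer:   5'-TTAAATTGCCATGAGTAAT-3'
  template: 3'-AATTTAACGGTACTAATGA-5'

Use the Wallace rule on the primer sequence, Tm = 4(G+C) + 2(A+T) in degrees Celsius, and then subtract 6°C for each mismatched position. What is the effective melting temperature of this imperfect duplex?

Primer base counts: A=7, T=7, G=3, C=2 → A+T=14, G+C=5
Perfect-match Tm = 2(14) + 4(5) = 28 + 20 = 48°C
Mismatches (positions where the bases are not complementary): 2 (at positions 15, 18)
Effective Tm = 48 − 2×6 = 48 − 12 = 36°C

36°C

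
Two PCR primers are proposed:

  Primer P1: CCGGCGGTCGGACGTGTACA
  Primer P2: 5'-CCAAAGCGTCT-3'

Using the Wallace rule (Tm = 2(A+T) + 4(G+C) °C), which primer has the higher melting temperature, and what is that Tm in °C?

Primer P1, 68°C

Primer P1: A+T=6, G+C=14 → Tm = 2(6)+4(14) = 68°C
Primer P2: A+T=5, G+C=6 → Tm = 2(5)+4(6) = 34°C
68°C vs 34°C → primer P1 is higher.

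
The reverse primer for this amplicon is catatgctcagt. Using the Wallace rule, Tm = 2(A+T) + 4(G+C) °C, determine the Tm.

34°C

Scanning the sequence gives C=3, G=2, A=3, T=4.
AT pairs contribute 7, GC pairs contribute 5.
Tm = 2(7) + 4(5) = 14 + 20 = 34°C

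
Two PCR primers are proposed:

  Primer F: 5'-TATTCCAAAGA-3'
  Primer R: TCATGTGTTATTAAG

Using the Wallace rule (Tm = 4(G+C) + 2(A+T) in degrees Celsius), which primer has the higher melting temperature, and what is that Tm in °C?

Primer F: A+T=8, G+C=3 → Tm = 2(8)+4(3) = 28°C
Primer R: A+T=11, G+C=4 → Tm = 2(11)+4(4) = 38°C
28°C vs 38°C → primer R is higher.

Primer R, 38°C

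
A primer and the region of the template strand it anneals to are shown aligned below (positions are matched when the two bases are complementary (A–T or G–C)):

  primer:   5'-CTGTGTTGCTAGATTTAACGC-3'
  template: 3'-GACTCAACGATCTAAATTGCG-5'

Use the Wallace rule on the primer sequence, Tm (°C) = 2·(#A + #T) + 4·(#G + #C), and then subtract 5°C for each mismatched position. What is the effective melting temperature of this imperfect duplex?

55°C

Primer base counts: A=4, T=8, G=5, C=4 → A+T=12, G+C=9
Perfect-match Tm = 2(12) + 4(9) = 24 + 36 = 60°C
Mismatches (positions where the bases are not complementary): 1 (at position 4)
Effective Tm = 60 − 1×5 = 60 − 5 = 55°C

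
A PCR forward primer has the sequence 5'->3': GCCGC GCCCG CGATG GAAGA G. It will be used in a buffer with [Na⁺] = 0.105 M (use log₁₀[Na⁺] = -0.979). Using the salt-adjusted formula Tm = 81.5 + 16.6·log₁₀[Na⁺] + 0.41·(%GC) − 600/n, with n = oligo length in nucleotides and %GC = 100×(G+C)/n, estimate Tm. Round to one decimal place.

Length n = 21. Scanning the sequence gives G=9, T=1, A=4, C=7.
G+C = 16, so %GC = 16/21 × 100 = 76.19%
Salt term: 16.6 × (-0.979) = -16.251
GC term: 0.41 × 76.19 = 31.238; length term: −600/21 = −28.571
Tm = 81.5 + (-16.251) + 31.238 − 28.571 = 67.916 → 67.9°C

67.9°C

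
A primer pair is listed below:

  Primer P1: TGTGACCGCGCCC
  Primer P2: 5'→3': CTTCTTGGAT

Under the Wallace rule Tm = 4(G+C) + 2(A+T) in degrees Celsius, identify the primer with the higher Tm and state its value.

Primer P1: A+T=3, G+C=10 → Tm = 2(3)+4(10) = 46°C
Primer P2: A+T=6, G+C=4 → Tm = 2(6)+4(4) = 28°C
46°C vs 28°C → primer P1 is higher.

Primer P1, 46°C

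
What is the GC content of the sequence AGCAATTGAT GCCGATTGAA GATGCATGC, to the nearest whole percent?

45%

C=5, T=7, G=8, A=9
G+C = 8 + 5 = 13 out of 29 bases
%GC = 13/29 × 100 = 44.83% ≈ 45%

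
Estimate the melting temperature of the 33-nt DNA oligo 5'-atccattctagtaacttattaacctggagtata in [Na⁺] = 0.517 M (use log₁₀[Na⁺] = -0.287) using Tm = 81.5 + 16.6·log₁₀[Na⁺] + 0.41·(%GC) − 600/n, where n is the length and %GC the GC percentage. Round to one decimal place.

Length n = 33. Counting bases: T=12, A=11, C=6, G=4
G+C = 10, so %GC = 10/33 × 100 = 30.303%
Salt term: 16.6 × (-0.287) = -4.764
GC term: 0.41 × 30.303 = 12.424; length term: −600/33 = −18.182
Tm = 81.5 + (-4.764) + 12.424 − 18.182 = 70.978 → 71.0°C

71.0°C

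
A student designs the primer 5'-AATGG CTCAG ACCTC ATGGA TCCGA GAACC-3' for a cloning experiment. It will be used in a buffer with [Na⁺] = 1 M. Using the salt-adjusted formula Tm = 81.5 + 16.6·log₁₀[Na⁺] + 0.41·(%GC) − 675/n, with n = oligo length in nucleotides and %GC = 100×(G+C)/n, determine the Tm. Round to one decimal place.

Length n = 30. Base counts: G=7, T=5, A=9, C=9
G+C = 16, so %GC = 16/30 × 100 = 53.333%
Salt term: 16.6 × (0) = 0
GC term: 0.41 × 53.333 = 21.867; length term: −675/30 = −22.5
Tm = 81.5 + (0) + 21.867 − 22.5 = 80.867 → 80.9°C

80.9°C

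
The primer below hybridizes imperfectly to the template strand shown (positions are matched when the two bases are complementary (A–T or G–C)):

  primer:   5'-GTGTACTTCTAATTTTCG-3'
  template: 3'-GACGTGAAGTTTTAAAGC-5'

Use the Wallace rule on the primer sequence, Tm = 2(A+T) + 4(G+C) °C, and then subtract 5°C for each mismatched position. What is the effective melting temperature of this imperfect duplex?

28°C

Primer base counts: A=3, T=9, G=3, C=3 → A+T=12, G+C=6
Perfect-match Tm = 2(12) + 4(6) = 24 + 24 = 48°C
Mismatches (positions where the bases are not complementary): 4 (at positions 1, 4, 10, 13)
Effective Tm = 48 − 4×5 = 48 − 20 = 28°C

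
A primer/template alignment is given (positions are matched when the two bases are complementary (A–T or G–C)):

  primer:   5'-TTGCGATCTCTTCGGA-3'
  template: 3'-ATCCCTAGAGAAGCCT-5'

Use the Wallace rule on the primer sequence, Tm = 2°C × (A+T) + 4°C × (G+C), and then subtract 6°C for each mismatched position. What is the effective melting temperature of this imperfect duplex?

36°C

Primer base counts: A=2, T=6, G=4, C=4 → A+T=8, G+C=8
Perfect-match Tm = 2(8) + 4(8) = 16 + 32 = 48°C
Mismatches (positions where the bases are not complementary): 2 (at positions 2, 4)
Effective Tm = 48 − 2×6 = 48 − 12 = 36°C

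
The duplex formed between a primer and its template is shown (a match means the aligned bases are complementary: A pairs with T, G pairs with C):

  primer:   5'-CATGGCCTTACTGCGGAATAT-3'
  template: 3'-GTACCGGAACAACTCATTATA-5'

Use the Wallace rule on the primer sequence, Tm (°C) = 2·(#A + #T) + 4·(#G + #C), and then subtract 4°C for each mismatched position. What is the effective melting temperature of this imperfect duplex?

Primer base counts: A=5, T=6, G=5, C=5 → A+T=11, G+C=10
Perfect-match Tm = 2(11) + 4(10) = 22 + 40 = 62°C
Mismatches (positions where the bases are not complementary): 4 (at positions 10, 11, 14, 16)
Effective Tm = 62 − 4×4 = 62 − 16 = 46°C

46°C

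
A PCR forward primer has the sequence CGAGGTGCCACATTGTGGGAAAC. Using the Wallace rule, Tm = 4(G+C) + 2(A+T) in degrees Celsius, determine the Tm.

Scanning the sequence gives A=6, T=4, G=8, C=5.
So N_AT = 10 and N_GC = 13.
Tm = 2×10 + 4×13 = 72°C

72°C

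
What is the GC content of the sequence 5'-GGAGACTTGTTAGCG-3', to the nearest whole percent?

C=2, A=3, T=4, G=6
G+C = 6 + 2 = 8 out of 15 bases
%GC = 8/15 × 100 = 53.33% ≈ 53%

53%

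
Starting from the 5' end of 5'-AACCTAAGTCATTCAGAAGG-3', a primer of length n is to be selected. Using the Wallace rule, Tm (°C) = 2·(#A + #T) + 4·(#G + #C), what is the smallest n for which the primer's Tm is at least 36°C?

First 13 bases: AACCTAAGTCATT → Tm = 34°C (< 36°C)
First 14 bases: AACCTAAGTCATTC → Tm = 38°C (≥ 36°C)
Since every base adds ≥2°C, Tm only increases with n, so the threshold is first crossed at n = 14.

n = 14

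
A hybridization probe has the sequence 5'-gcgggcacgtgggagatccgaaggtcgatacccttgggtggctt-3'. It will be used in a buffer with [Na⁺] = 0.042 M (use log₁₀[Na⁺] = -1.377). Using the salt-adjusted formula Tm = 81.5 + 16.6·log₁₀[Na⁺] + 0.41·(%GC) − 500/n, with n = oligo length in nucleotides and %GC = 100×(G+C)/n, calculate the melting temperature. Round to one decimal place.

73.4°C

Length n = 44. Counting bases: T=9, G=18, C=10, A=7
G+C = 28, so %GC = 28/44 × 100 = 63.636%
Salt term: 16.6 × (-1.377) = -22.858
GC term: 0.41 × 63.636 = 26.091; length term: −500/44 = −11.364
Tm = 81.5 + (-22.858) + 26.091 − 11.364 = 73.369 → 73.4°C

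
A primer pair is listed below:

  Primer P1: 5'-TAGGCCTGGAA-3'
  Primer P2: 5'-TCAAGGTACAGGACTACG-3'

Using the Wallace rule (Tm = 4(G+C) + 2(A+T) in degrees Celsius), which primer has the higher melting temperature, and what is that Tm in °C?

Primer P2, 54°C

Primer P1: A+T=5, G+C=6 → Tm = 2(5)+4(6) = 34°C
Primer P2: A+T=9, G+C=9 → Tm = 2(9)+4(9) = 54°C
34°C vs 54°C → primer P2 is higher.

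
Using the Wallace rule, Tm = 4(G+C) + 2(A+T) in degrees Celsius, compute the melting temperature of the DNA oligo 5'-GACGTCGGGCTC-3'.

Base counts: T=2, G=5, A=1, C=4
So N_AT = 3 and N_GC = 9.
Tm = 2(3) + 4(9) = 6 + 36 = 42°C

42°C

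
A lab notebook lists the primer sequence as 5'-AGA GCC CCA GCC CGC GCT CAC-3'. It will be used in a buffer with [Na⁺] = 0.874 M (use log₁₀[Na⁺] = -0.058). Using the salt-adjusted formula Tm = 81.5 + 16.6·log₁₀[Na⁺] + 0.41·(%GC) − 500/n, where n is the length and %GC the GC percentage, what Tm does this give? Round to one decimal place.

Length n = 21. Counting bases: G=5, C=11, A=4, T=1
G+C = 16, so %GC = 16/21 × 100 = 76.19%
Salt term: 16.6 × (-0.058) = -0.963
GC term: 0.41 × 76.19 = 31.238; length term: −500/21 = −23.81
Tm = 81.5 + (-0.963) + 31.238 − 23.81 = 87.965 → 88.0°C

88.0°C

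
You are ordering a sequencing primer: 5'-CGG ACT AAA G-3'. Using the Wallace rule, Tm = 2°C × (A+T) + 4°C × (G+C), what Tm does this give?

C=2, A=4, T=1, G=3
So N_AT = 5 and N_GC = 5.
Tm = 2(5) + 4(5) = 10 + 20 = 30°C

30°C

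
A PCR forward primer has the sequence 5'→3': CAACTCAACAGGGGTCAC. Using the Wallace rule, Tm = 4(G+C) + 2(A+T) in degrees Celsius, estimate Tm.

56°C

Base counts: G=4, T=2, A=6, C=6
So N_AT = 8 and N_GC = 10.
Tm = 2(8) + 4(10) = 16 + 40 = 56°C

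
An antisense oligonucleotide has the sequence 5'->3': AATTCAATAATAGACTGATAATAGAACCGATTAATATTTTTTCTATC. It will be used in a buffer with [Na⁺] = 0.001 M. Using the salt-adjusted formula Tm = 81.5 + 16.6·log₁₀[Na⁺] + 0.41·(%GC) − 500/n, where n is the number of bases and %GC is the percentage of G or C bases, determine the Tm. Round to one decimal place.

Length n = 47. Counting bases: A=19, G=4, C=6, T=18
G+C = 10, so %GC = 10/47 × 100 = 21.277%
Salt term: 16.6 × (-3) = -49.8
GC term: 0.41 × 21.277 = 8.724; length term: −500/47 = −10.638
Tm = 81.5 + (-49.8) + 8.724 − 10.638 = 29.786 → 29.8°C

29.8°C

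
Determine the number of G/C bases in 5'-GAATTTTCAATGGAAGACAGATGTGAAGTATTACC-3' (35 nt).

12

Base counts: G=8, A=13, T=10, C=4
Total G or C: 8 + 4 = 12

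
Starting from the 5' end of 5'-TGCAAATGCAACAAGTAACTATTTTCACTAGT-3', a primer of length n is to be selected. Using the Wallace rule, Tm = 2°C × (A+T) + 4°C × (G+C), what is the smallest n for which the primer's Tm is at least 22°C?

n = 8

First 7 bases: TGCAAAT → Tm = 18°C (< 22°C)
First 8 bases: TGCAAATG → Tm = 22°C (≥ 22°C)
Since every base adds ≥2°C, Tm only increases with n, so the threshold is first crossed at n = 8.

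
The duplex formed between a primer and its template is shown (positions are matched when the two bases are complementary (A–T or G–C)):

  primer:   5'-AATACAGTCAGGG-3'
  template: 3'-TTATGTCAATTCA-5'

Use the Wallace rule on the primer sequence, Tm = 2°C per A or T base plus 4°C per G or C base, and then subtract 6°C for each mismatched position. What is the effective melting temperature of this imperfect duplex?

Primer base counts: A=5, T=2, G=4, C=2 → A+T=7, G+C=6
Perfect-match Tm = 2(7) + 4(6) = 14 + 24 = 38°C
Mismatches (positions where the bases are not complementary): 3 (at positions 9, 11, 13)
Effective Tm = 38 − 3×6 = 38 − 18 = 20°C

20°C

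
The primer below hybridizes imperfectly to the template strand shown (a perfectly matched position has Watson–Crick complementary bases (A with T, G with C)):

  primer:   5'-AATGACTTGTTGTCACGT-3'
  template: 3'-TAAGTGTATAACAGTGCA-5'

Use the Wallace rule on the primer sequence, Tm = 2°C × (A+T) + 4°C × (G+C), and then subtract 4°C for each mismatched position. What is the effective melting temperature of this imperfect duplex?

34°C

Primer base counts: A=4, T=7, G=4, C=3 → A+T=11, G+C=7
Perfect-match Tm = 2(11) + 4(7) = 22 + 28 = 50°C
Mismatches (positions where the bases are not complementary): 4 (at positions 2, 4, 7, 9)
Effective Tm = 50 − 4×4 = 50 − 16 = 34°C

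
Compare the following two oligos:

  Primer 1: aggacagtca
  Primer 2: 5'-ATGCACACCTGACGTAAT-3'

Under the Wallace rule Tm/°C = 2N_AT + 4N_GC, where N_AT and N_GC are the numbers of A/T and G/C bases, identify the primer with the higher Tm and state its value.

Primer 1: A+T=5, G+C=5 → Tm = 2(5)+4(5) = 30°C
Primer 2: A+T=10, G+C=8 → Tm = 2(10)+4(8) = 52°C
30°C vs 52°C → primer 2 is higher.

Primer 2, 52°C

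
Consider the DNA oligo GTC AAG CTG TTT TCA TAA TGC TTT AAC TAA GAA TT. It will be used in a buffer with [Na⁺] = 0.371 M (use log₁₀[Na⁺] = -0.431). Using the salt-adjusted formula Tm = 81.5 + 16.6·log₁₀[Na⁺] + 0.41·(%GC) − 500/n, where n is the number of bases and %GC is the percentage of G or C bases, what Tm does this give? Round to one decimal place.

71.8°C

Length n = 35. Base counts: A=11, G=5, T=14, C=5
G+C = 10, so %GC = 10/35 × 100 = 28.571%
Salt term: 16.6 × (-0.431) = -7.155
GC term: 0.41 × 28.571 = 11.714; length term: −500/35 = −14.286
Tm = 81.5 + (-7.155) + 11.714 − 14.286 = 71.773 → 71.8°C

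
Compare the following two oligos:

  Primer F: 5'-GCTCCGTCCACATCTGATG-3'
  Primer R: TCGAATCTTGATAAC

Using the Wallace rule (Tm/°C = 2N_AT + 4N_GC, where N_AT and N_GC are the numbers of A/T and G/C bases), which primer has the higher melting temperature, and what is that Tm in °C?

Primer F: A+T=8, G+C=11 → Tm = 2(8)+4(11) = 60°C
Primer R: A+T=10, G+C=5 → Tm = 2(10)+4(5) = 40°C
60°C vs 40°C → primer F is higher.

Primer F, 60°C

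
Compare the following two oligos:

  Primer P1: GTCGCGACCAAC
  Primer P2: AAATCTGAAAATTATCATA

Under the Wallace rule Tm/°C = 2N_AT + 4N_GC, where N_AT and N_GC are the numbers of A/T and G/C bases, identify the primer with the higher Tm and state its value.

Primer P1: A+T=4, G+C=8 → Tm = 2(4)+4(8) = 40°C
Primer P2: A+T=16, G+C=3 → Tm = 2(16)+4(3) = 44°C
40°C vs 44°C → primer P2 is higher.

Primer P2, 44°C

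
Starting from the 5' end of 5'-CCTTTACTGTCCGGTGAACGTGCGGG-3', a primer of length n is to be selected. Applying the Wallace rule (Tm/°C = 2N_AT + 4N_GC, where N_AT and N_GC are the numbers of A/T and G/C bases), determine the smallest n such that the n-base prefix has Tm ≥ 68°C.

n = 22

First 21 bases: CCTTTACTGTCCGGTGAACGT → Tm = 64°C (< 68°C)
First 22 bases: CCTTTACTGTCCGGTGAACGTG → Tm = 68°C (≥ 68°C)
Each additional base adds 2°C (A/T) or 4°C (G/C), so Tm is non-decreasing in n; n = 22 is the first length to reach 68°C.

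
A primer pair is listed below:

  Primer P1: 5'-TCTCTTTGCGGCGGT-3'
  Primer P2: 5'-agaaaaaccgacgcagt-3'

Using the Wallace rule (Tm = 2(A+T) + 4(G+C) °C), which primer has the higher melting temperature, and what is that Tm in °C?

Primer P1: A+T=6, G+C=9 → Tm = 2(6)+4(9) = 48°C
Primer P2: A+T=9, G+C=8 → Tm = 2(9)+4(8) = 50°C
48°C vs 50°C → primer P2 is higher.

Primer P2, 50°C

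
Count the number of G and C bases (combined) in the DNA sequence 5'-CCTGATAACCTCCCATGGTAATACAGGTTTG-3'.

14

Base counts: A=8, G=6, T=9, C=8
G+C = 6 + 8 = 14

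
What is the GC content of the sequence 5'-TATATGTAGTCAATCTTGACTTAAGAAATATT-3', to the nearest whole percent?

Scanning the sequence gives A=12, G=4, C=3, T=13.
G+C = 4 + 3 = 7 out of 32 bases
%GC = 7/32 × 100 = 21.88% ≈ 22%

22%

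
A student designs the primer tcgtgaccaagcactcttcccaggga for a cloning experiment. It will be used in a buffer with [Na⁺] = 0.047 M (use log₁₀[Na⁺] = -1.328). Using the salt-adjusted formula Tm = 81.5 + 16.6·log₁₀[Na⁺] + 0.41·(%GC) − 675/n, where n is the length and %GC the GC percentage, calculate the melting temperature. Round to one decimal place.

57.1°C

Length n = 26. Scanning the sequence gives A=6, T=5, G=6, C=9.
G+C = 15, so %GC = 15/26 × 100 = 57.692%
Salt term: 16.6 × (-1.328) = -22.045
GC term: 0.41 × 57.692 = 23.654; length term: −675/26 = −25.962
Tm = 81.5 + (-22.045) + 23.654 − 25.962 = 57.147 → 57.1°C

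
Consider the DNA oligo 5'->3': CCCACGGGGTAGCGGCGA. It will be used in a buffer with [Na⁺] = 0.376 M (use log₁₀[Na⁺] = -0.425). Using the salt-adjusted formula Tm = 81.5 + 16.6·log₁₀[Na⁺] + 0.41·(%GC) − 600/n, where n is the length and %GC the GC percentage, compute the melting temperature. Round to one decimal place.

73.0°C

Length n = 18. Base counts: A=3, G=8, C=6, T=1
G+C = 14, so %GC = 14/18 × 100 = 77.778%
Salt term: 16.6 × (-0.425) = -7.055
GC term: 0.41 × 77.778 = 31.889; length term: −600/18 = −33.333
Tm = 81.5 + (-7.055) + 31.889 − 33.333 = 73.001 → 73.0°C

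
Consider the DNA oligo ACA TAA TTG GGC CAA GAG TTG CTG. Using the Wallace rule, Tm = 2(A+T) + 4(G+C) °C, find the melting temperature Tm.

A=7, G=7, C=4, T=6
So N_AT = 13 and N_GC = 11.
Tm = 2×13 + 4×11 = 70°C

70°C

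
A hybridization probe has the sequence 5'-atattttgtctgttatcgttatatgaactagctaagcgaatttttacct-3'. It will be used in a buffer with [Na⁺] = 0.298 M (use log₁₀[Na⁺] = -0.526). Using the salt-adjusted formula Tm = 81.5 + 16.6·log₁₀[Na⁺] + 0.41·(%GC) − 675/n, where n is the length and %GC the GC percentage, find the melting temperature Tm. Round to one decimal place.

Length n = 49. A=13, C=7, T=22, G=7
G+C = 14, so %GC = 14/49 × 100 = 28.571%
Salt term: 16.6 × (-0.526) = -8.732
GC term: 0.41 × 28.571 = 11.714; length term: −675/49 = −13.776
Tm = 81.5 + (-8.732) + 11.714 − 13.776 = 70.706 → 70.7°C

70.7°C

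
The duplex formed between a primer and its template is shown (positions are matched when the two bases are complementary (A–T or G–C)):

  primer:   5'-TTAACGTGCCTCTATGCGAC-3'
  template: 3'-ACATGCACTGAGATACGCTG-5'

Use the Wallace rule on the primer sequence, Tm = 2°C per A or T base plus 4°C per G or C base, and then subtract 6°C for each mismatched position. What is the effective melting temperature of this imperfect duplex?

42°C

Primer base counts: A=4, T=6, G=4, C=6 → A+T=10, G+C=10
Perfect-match Tm = 2(10) + 4(10) = 20 + 40 = 60°C
Mismatches (positions where the bases are not complementary): 3 (at positions 2, 3, 9)
Effective Tm = 60 − 3×6 = 60 − 18 = 42°C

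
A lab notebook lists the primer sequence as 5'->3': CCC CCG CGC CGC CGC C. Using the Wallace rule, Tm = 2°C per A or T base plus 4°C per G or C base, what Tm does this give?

64°C

A=0, C=12, G=4, T=0
A+T = 0, G+C = 16
Tm = 4·16 + 2·0 = 64 + 0 = 64°C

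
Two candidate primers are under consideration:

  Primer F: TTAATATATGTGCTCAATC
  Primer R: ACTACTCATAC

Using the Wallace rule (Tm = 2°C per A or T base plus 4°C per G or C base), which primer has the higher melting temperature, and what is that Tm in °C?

Primer F, 48°C

Primer F: A+T=14, G+C=5 → Tm = 2(14)+4(5) = 48°C
Primer R: A+T=7, G+C=4 → Tm = 2(7)+4(4) = 30°C
48°C vs 30°C → primer F is higher.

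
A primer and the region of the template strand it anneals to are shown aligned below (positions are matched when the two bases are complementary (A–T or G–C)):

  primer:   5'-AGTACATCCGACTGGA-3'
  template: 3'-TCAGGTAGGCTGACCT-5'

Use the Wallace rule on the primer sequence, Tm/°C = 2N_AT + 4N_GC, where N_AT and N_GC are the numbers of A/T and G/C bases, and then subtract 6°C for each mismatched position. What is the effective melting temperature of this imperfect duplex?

42°C

Primer base counts: A=5, T=3, G=4, C=4 → A+T=8, G+C=8
Perfect-match Tm = 2(8) + 4(8) = 16 + 32 = 48°C
Mismatches (positions where the bases are not complementary): 1 (at position 4)
Effective Tm = 48 − 1×6 = 48 − 6 = 42°C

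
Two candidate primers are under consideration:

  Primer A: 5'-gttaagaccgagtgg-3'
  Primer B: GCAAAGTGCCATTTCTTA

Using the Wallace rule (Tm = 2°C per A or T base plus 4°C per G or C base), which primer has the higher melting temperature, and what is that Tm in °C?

Primer A: A+T=7, G+C=8 → Tm = 2(7)+4(8) = 46°C
Primer B: A+T=11, G+C=7 → Tm = 2(11)+4(7) = 50°C
46°C vs 50°C → primer B is higher.

Primer B, 50°C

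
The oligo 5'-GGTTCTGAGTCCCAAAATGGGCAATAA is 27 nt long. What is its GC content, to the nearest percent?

Base counts: T=6, A=9, C=5, G=7
G+C = 7 + 5 = 12 out of 27 bases
%GC = 12/27 × 100 = 44.44% ≈ 44%

44%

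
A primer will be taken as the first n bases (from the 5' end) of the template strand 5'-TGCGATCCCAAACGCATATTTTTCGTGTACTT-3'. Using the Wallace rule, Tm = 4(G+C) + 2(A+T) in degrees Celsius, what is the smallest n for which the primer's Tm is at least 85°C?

n = 30

First 29 bases: TGCGATCCCAAACGCATATTTTTCGTGTA → Tm = 82°C (< 85°C)
First 30 bases: TGCGATCCCAAACGCATATTTTTCGTGTAC → Tm = 86°C (≥ 85°C)
Since every base adds ≥2°C, Tm only increases with n, so the threshold is first crossed at n = 30.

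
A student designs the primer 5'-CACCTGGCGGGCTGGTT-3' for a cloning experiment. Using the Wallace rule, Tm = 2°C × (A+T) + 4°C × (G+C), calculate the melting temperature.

Counting bases: G=7, T=4, C=5, A=1
So N_AT = 5 and N_GC = 12.
Tm = 4·12 + 2·5 = 48 + 10 = 58°C

58°C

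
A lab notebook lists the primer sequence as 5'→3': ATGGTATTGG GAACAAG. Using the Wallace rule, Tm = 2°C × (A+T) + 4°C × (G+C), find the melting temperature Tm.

A=6, C=1, T=4, G=6
So N_AT = 10 and N_GC = 7.
Tm = 2(10) + 4(7) = 20 + 28 = 48°C

48°C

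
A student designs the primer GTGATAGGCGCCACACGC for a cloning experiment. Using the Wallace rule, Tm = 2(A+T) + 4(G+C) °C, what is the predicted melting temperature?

60°C

Base counts: T=2, C=6, A=4, G=6
So N_AT = 6 and N_GC = 12.
Tm = 4·12 + 2·6 = 48 + 12 = 60°C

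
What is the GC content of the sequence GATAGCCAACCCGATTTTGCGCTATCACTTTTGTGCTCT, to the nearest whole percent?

46%

Base counts: C=11, T=14, A=7, G=7
G+C = 7 + 11 = 18 out of 39 bases
%GC = 18/39 × 100 = 46.15% ≈ 46%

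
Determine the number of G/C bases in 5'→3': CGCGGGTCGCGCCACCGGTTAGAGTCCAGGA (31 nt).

Counting bases: A=5, T=4, G=12, C=10
G+C = 12 + 10 = 22

22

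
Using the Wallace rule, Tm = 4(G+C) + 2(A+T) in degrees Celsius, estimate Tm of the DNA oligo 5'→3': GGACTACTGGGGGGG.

Scanning the sequence gives A=2, T=2, G=9, C=2.
So N_AT = 4 and N_GC = 11.
Tm = 4·11 + 2·4 = 44 + 8 = 52°C

52°C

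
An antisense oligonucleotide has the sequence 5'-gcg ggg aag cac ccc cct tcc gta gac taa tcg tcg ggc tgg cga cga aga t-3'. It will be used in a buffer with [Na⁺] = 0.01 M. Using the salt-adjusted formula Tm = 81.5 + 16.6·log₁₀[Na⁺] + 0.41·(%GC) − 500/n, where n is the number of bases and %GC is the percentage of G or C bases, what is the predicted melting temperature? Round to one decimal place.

64.7°C

Length n = 52. G=17, C=16, A=11, T=8
G+C = 33, so %GC = 33/52 × 100 = 63.462%
Salt term: 16.6 × (-2) = -33.2
GC term: 0.41 × 63.462 = 26.019; length term: −500/52 = −9.615
Tm = 81.5 + (-33.2) + 26.019 − 9.615 = 64.704 → 64.7°C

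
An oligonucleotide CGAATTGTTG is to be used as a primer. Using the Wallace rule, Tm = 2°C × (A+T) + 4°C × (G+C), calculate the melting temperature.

G=3, T=4, C=1, A=2
A+T = 6, G+C = 4
Tm = 4·4 + 2·6 = 16 + 12 = 28°C

28°C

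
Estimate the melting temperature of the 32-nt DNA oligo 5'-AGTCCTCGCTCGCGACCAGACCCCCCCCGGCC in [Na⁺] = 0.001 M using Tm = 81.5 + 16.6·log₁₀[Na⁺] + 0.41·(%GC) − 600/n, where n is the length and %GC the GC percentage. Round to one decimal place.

Length n = 32. A=4, G=7, T=3, C=18
G+C = 25, so %GC = 25/32 × 100 = 78.125%
Salt term: 16.6 × (-3) = -49.8
GC term: 0.41 × 78.125 = 32.031; length term: −600/32 = −18.75
Tm = 81.5 + (-49.8) + 32.031 − 18.75 = 44.981 → 45.0°C

45.0°C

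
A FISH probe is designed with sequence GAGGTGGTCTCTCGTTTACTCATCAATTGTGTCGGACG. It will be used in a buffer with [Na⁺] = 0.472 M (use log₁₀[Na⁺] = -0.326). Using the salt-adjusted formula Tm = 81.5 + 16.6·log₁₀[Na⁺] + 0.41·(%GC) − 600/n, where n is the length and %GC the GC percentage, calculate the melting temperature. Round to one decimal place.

Length n = 38. Counting bases: A=6, T=13, C=8, G=11
G+C = 19, so %GC = 19/38 × 100 = 50%
Salt term: 16.6 × (-0.326) = -5.412
GC term: 0.41 × 50 = 20.5; length term: −600/38 = −15.789
Tm = 81.5 + (-5.412) + 20.5 − 15.789 = 80.799 → 80.8°C

80.8°C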